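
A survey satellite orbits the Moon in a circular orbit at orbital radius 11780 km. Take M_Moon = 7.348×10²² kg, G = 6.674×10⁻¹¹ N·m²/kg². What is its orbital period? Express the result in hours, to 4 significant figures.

μ = GM = 6.674×10⁻¹¹ × 7.348×10²² = 4.904×10¹² m³/s².
r = 11780 km = 1.178×10⁷ m.
Kepler's third law: T = 2π√(r³/μ) = 2π√((1.178×10⁷)³ / 4.904×10¹²).
r³/μ = 3.333×10⁸ s², so T = 2π × 1.826×10⁴ = 1.147×10⁵ s.
Converting: 1.147×10⁵ s ÷ 3600 = 31.87 hours.

T ≈ 31.87 hours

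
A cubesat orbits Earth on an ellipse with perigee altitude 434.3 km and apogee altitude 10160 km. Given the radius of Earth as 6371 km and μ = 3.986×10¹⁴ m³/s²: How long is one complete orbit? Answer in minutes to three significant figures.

T ≈ 209 minutes

r_p = 6371 + 434.3 = 6805.3 km = 6.8053×10⁶ m.
r_a = 6371 + 10160 = 16531 km = 1.6531×10⁷ m.
Semi-major axis a = (r_p + r_a)/2 = (6805.3 + 16531)/2 = 11668 km = 1.167×10⁷ m.
By Kepler's third law T = 2π√(a³/μ) = 2π × 1.996×10³ = 1.254×10⁴ s.
= 209.1 minutes.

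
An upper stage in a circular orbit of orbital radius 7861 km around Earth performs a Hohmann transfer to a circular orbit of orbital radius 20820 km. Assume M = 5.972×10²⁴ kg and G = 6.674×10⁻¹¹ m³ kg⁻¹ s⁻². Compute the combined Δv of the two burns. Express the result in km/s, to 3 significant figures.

μ = GM = 6.674×10⁻¹¹ × 5.972×10²⁴ = 3.986×10¹⁴ m³/s².
r₁ = 7861 km = 7.861×10⁶ m.
r₂ = 20820 km = 2.082×10⁷ m.
Transfer ellipse a_t = (r₁ + r₂)/2 = 1.434×10⁷ m.
At r₁: circular v_c1 = √(μ/r₁) = 7121 m/s; transfer-perigee v_p = √[μ(2/r₁ − 1/a_t)] = 8580 m/s.
Δv₁ = v_p − v_c1 = 1459 m/s.
At r₂: circular v_c2 = √(μ/r₂) = 4375 m/s; transfer-apogee v_a = √[μ(2/r₂ − 1/a_t)] = 3239 m/s.
Δv₂ = v_c2 − v_a = 1136 m/s.
Total Δv = Δv₁ + Δv₂ = 2595 m/s = 2.595 km/s.

Δv_total ≈ 2.60 km/s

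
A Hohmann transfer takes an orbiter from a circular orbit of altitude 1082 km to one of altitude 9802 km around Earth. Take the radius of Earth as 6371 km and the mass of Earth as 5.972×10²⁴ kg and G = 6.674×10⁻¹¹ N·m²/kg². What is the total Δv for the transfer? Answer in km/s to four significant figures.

Δv_total ≈ 2.265 km/s

μ = GM = 6.674×10⁻¹¹ × 5.972×10²⁴ = 3.986×10¹⁴ m³/s².
r₁ = 6371 + 1082 = 7453.0 km = 7.4530×10⁶ m.
r₂ = 6371 + 9802 = 16173 km = 1.6173×10⁷ m.
Transfer ellipse a_t = (r₁ + r₂)/2 = 1.181×10⁷ m.
At r₁: circular v_c1 = √(μ/r₁) = 7313 m/s; transfer-perigee v_p = √[μ(2/r₁ − 1/a_t)] = 8557 m/s.
Δv₁ = v_p − v_c1 = 1244 m/s.
At r₂: circular v_c2 = √(μ/r₂) = 4964 m/s; transfer-apogee v_a = √[μ(2/r₂ − 1/a_t)] = 3943 m/s.
Δv₂ = v_c2 − v_a = 1021 m/s.
Total Δv = Δv₁ + Δv₂ = 2265 m/s = 2.265 km/s.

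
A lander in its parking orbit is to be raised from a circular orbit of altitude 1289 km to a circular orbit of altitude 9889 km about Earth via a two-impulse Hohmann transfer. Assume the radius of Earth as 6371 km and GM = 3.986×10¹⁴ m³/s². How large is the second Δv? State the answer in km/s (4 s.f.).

r₁ = 6371 + 1289 = 7660.0 km = 7.6600×10⁶ m.
r₂ = 6371 + 9889 = 16260 km = 1.6260×10⁷ m.
Transfer ellipse a_t = (r₁ + r₂)/2 = 1.196×10⁷ m.
At r₁: circular v_c1 = √(μ/r₁) = 7214 m/s; transfer-perigee v_p = √[μ(2/r₁ − 1/a_t)] = 8411 m/s.
At r₂: circular v_c2 = √(μ/r₂) = 4951 m/s; transfer-apogee v_a = √[μ(2/r₂ − 1/a_t)] = 3962 m/s.
Δv₂ = v_c2 − v_a = 988.8 m/s.
= 0.9888 km/s.

Δv ≈ 0.9888 km/s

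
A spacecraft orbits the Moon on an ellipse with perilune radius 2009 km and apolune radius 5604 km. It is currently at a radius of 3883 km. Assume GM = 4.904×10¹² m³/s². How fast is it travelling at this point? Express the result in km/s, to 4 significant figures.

Semi-major axis a = (r_p + r_a)/2 = 3806.5 km = 3.806×10⁶ m.
Vis-viva: v² = μ(2/r − 1/a) = 4.904×10¹² × (5.151×10⁻⁷ − 2.627×10⁻⁷) = 1.238×10⁶ m²/s².
v = 1112 m/s = 1.112 km/s.

v ≈ 1.112 km/s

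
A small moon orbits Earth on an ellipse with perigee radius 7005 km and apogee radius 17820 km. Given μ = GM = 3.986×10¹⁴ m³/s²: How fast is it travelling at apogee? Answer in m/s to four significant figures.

v ≈ 3553 m/s

Semi-major axis a = (r_p + r_a)/2 = 12412 km = 1.241×10⁷ m.
Vis-viva: v² = μ(2/r − 1/a) = 3.986×10¹⁴ × (1.122×10⁻⁷ − 8.056×10⁻⁸) = 1.262×10⁷ m²/s².
v = 3553 m/s.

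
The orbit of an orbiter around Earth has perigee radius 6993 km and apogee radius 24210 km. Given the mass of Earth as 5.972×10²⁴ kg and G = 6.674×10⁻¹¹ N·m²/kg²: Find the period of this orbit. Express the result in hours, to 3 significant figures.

μ = GM = 6.674×10⁻¹¹ × 5.972×10²⁴ = 3.986×10¹⁴ m³/s².
Semi-major axis a = (r_p + r_a)/2 = (6993.0 + 24210)/2 = 15602 km = 1.560×10⁷ m.
By Kepler's third law T = 2π√(a³/μ) = 2π × 3.087×10³ = 1.939×10⁴ s.
= 5.387 hours.

T ≈ 5.39 hours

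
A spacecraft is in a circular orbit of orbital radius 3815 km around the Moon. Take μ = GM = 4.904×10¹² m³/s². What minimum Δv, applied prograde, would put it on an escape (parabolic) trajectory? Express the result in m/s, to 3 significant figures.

r = 3815 km = 3.815×10⁶ m.
Circular speed v_c = √(μ/r) = 1134 m/s.
Escape speed v_esc = √(2μ/r) = √2 × v_c = 1603 m/s.
Δv = v_esc − v_c = 469.6 m/s.

Δv ≈ 470 m/s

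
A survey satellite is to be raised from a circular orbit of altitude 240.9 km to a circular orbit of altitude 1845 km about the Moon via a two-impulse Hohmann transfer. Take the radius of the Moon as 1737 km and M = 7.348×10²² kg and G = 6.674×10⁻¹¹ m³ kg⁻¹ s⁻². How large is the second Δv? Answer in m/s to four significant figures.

μ = GM = 6.674×10⁻¹¹ × 7.348×10²² = 4.904×10¹² m³/s².
r₁ = 1737 + 240.9 = 1977.9 km = 1.9779×10⁶ m.
r₂ = 1737 + 1845 = 3582.0 km = 3.5820×10⁶ m.
Transfer ellipse a_t = (r₁ + r₂)/2 = 2.780×10⁶ m.
At r₁: circular v_c1 = √(μ/r₁) = 1575 m/s; transfer-perilune v_p = √[μ(2/r₁ − 1/a_t)] = 1787 m/s.
At r₂: circular v_c2 = √(μ/r₂) = 1170 m/s; transfer-apolune v_a = √[μ(2/r₂ − 1/a_t)] = 987.0 m/s.
Δv₂ = v_c2 − v_a = 183.1 m/s.

Δv ≈ 183.1 m/s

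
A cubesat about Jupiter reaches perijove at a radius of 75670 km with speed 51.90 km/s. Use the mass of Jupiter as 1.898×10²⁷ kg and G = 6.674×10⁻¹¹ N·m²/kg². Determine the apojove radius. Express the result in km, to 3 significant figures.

μ = GM = 6.674×10⁻¹¹ × 1.898×10²⁷ = 1.267×10¹⁷ m³/s².
r_p = 7.567×10⁷ m.
Specific energy ε = v²/2 − μ/r = -3.272×10⁸ J/kg, so a = −μ/(2ε) = 1.936×10⁸ m.
The apsides satisfy r_p + r_a = 2a, so the apojove radius is 2a − r_p = 3.115×10⁸ m = 3.1146×10⁵ km.

apojove radius ≈ 3.11×10⁵ km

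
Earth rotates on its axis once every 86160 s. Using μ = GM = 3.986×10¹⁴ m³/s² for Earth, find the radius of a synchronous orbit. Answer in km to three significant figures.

A synchronous orbit has period T, so by Kepler's third law a = (μT²/4π²)^(1/3).
μT²/4π² = 3.986×10¹⁴ × (8.616×10⁴)² / 39.48 = 7.495×10²² m³.
a = 4.216×10⁷ m = 42163 km.

r_sync ≈ 42200 km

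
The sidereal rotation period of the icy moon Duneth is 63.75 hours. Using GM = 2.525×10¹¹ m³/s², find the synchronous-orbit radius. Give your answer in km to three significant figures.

T = 63.75 hours = 2.295×10⁵ s.
A synchronous orbit has period T, so by Kepler's third law a = (μT²/4π²)^(1/3).
μT²/4π² = 2.525×10¹¹ × (2.295×10⁵)² / 39.48 = 3.369×10²⁰ m³.
a = 6.958×10⁶ m = 6958.1 km.

r_sync ≈ 6960 km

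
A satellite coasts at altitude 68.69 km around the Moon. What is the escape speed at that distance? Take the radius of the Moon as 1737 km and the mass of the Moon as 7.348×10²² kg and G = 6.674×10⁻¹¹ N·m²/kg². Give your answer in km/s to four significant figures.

v_esc ≈ 2.331 km/s

μ = GM = 6.674×10⁻¹¹ × 7.348×10²² = 4.904×10¹² m³/s².
r = 1737 + 68.69 = 1805.7 km = 1.8057×10⁶ m.
Escape speed v_esc = √(2μ/r) = √(2 × 4.904×10¹² / 1.806×10⁶) = √(5.432×10⁶) = 2331 m/s.
= 2.331 km/s.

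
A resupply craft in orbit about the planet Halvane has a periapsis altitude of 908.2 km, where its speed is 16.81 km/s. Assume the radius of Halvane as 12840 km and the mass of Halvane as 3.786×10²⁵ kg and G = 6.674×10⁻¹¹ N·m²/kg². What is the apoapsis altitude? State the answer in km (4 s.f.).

μ = GM = 6.674×10⁻¹¹ × 3.786×10²⁵ = 2.527×10¹⁵ m³/s².
r_p = 12840 + 908.2 = 13748 km = 1.375×10⁷ m.
Specific energy ε = v²/2 − μ/r = -4.250×10⁷ J/kg, so a = −μ/(2ε) = 2.973×10⁷ m.
The apsides satisfy r_p + r_a = 2a, so the apoapsis radius is 2a − r_p = 4.570×10⁷ m = 45703 km.
Apoapsis altitude = 45703 − 12840 = 32863 km.

apoapsis altitude ≈ 32860 km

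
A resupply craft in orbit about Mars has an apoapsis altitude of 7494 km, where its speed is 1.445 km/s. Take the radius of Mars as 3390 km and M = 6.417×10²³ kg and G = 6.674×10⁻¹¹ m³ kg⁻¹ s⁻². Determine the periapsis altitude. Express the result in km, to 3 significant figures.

periapsis altitude ≈ 541 km

μ = GM = 6.674×10⁻¹¹ × 6.417×10²³ = 4.283×10¹³ m³/s².
r_a = 3390 + 7494 = 10884 km = 1.088×10⁷ m.
Specific energy ε = v²/2 − μ/r = -2.891×10⁶ J/kg, so a = −μ/(2ε) = 7.407×10⁶ m.
The apsides satisfy r_p + r_a = 2a, so the periapsis radius is 2a − r_a = 3.931×10⁶ m = 3930.7 km.
Periapsis altitude = 3930.7 − 3390 = 540.69 km.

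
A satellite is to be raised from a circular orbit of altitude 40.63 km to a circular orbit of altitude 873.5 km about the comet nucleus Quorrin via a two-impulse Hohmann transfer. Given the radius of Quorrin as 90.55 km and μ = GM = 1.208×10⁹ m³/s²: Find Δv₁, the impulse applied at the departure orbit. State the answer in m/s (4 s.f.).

r₁ = 90.55 + 40.63 = 131.18 km = 1.3118×10⁵ m.
r₂ = 90.55 + 873.5 = 964.05 km = 9.6405×10⁵ m.
Transfer ellipse a_t = (r₁ + r₂)/2 = 5.476×10⁵ m.
At r₁: circular v_c1 = √(μ/r₁) = 95.96 m/s; transfer-periapsis v_p = √[μ(2/r₁ − 1/a_t)] = 127.3 m/s.
Δv₁ = v_p − v_c1 = 31.36 m/s.

Δv ≈ 31.36 m/s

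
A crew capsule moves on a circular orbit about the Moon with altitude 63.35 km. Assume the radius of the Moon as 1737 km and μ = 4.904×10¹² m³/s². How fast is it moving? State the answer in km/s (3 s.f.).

v ≈ 1.65 km/s

r = 1737 + 63.35 = 1800.3 km = 1.8004×10⁶ m.
For a circular orbit v = √(μ/r) = √(4.904×10¹² / 1.800×10⁶) = √(2.724×10⁶) = 1650 m/s.
That is 1.650 km/s.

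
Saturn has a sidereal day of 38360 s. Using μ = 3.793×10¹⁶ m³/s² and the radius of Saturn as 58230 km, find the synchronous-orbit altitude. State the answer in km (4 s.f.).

h_sync ≈ 54000 km

A synchronous orbit has period T, so by Kepler's third law a = (μT²/4π²)^(1/3).
μT²/4π² = 3.793×10¹⁶ × (3.836×10⁴)² / 39.48 = 1.414×10²⁴ m³.
a = 1.122×10⁸ m = 1.1223×10⁵ km.
Altitude h = a − R = 1.1223×10⁵ − 58230 = 54005 km.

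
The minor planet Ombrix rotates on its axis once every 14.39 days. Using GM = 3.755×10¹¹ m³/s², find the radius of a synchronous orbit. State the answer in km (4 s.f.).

T = 14.39 days = 1.243×10⁶ s.
A synchronous orbit has period T, so by Kepler's third law a = (μT²/4π²)^(1/3).
μT²/4π² = 3.755×10¹¹ × (1.243×10⁶)² / 39.48 = 1.470×10²² m³.
a = 2.450×10⁷ m = 24498 km.

r_sync ≈ 24500 km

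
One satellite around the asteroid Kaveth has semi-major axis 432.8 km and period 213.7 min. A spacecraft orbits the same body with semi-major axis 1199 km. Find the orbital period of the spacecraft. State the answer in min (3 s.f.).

T₂ ≈ 985 min

Kepler's third law: T² ∝ a³, so T₂ = T₁ (a₂/a₁)^(3/2).
a₂/a₁ = 2.770, (a₂/a₁)^(3/2) = 4.611.
T₂ = 213.7 × 4.611 = 985.4 min.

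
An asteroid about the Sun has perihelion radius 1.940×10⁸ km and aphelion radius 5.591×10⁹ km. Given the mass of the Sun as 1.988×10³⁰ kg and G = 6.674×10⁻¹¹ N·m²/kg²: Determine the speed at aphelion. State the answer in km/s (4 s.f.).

μ = GM = 6.674×10⁻¹¹ × 1.988×10³⁰ = 1.327×10²⁰ m³/s².
Semi-major axis a = (r_p + r_a)/2 = 2.8925×10⁹ km = 2.892×10¹² m.
Vis-viva: v² = μ(2/r − 1/a) = 1.327×10²⁰ × (3.577×10⁻¹³ − 3.457×10⁻¹³) = 1.592×10⁶ m²/s².
v = 1262 m/s = 1.262 km/s.

v ≈ 1.262 km/s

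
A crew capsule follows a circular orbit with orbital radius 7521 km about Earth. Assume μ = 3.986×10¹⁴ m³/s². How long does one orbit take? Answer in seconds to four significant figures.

T ≈ 6491 seconds

r = 7521 km = 7.521×10⁶ m.
Kepler's third law: T = 2π√(r³/μ) = 2π√((7.521×10⁶)³ / 3.986×10¹⁴).
r³/μ = 1.067×10⁶ s², so T = 2π × 1.033×10³ = 6.491×10³ s.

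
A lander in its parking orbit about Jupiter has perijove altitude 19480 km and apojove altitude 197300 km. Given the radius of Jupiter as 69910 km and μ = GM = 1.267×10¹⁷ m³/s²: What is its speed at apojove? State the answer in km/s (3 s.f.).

v ≈ 15.4 km/s

r_p = 69910 + 19480 = 89390 km = 8.9390×10⁷ m.
r_a = 69910 + 197300 = 267210 km = 2.6721×10⁸ m.
Semi-major axis a = (r_p + r_a)/2 = 1.7830×10⁵ km = 1.783×10⁸ m.
Vis-viva: v² = μ(2/r − 1/a) = 1.267×10¹⁷ × (7.485×10⁻⁹ − 5.609×10⁻⁹) = 2.377×10⁸ m²/s².
v = 15420 m/s = 15.42 km/s.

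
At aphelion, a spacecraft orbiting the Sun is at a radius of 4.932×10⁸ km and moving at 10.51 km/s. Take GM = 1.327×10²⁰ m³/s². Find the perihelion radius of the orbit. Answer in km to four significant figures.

r_a = 4.932×10¹¹ m.
Specific energy ε = v²/2 − μ/r = -2.138×10⁸ J/kg, so a = −μ/(2ε) = 3.103×10¹¹ m.
The apsides satisfy r_p + r_a = 2a, so the perihelion radius is 2a − r_a = 1.274×10¹¹ m = 1.2739×10⁸ km.

perihelion radius ≈ 1.274×10⁸ km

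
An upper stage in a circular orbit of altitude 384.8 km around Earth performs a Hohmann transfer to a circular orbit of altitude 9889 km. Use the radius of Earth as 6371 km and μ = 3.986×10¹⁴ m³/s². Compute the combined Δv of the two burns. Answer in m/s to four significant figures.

r₁ = 6371 + 384.8 = 6755.8 km = 6.7558×10⁶ m.
r₂ = 6371 + 9889 = 16260 km = 1.6260×10⁷ m.
Transfer ellipse a_t = (r₁ + r₂)/2 = 1.151×10⁷ m.
At r₁: circular v_c1 = √(μ/r₁) = 7681 m/s; transfer-perigee v_p = √[μ(2/r₁ − 1/a_t)] = 9130 m/s.
Δv₁ = v_p − v_c1 = 1449 m/s.
At r₂: circular v_c2 = √(μ/r₂) = 4951 m/s; transfer-apogee v_a = √[μ(2/r₂ − 1/a_t)] = 3794 m/s.
Δv₂ = v_c2 − v_a = 1158 m/s.
Total Δv = Δv₁ + Δv₂ = 2607 m/s.

Δv_total ≈ 2607 m/s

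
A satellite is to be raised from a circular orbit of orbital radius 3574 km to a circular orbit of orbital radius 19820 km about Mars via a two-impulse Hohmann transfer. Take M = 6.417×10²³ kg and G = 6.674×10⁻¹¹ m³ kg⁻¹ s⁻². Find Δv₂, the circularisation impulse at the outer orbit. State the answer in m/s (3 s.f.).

μ = GM = 6.674×10⁻¹¹ × 6.417×10²³ = 4.283×10¹³ m³/s².
r₁ = 3574 km = 3.574×10⁶ m.
r₂ = 19820 km = 1.982×10⁷ m.
Transfer ellipse a_t = (r₁ + r₂)/2 = 1.170×10⁷ m.
At r₁: circular v_c1 = √(μ/r₁) = 3462 m/s; transfer-periapsis v_p = √[μ(2/r₁ − 1/a_t)] = 4506 m/s.
At r₂: circular v_c2 = √(μ/r₂) = 1470 m/s; transfer-apoapsis v_a = √[μ(2/r₂ − 1/a_t)] = 812.5 m/s.
Δv₂ = v_c2 − v_a = 657.4 m/s.

Δv ≈ 657 m/s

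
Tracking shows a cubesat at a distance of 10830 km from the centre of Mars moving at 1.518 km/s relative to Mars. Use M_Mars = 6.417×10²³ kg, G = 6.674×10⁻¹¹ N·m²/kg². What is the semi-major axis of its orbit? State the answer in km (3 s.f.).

μ = GM = 6.674×10⁻¹¹ × 6.417×10²³ = 4.283×10¹³ m³/s².
r = 1.083×10⁷ m.
Specific orbital energy ε = v²/2 − μ/r = (1518)²/2 − 4.283×10¹³/1.083×10⁷ = -2.802×10⁶ J/kg.
Since ε = −μ/(2a), a = −μ/(2ε) = 7.641×10⁶ m = 7641.4 km.

a ≈ 7640 km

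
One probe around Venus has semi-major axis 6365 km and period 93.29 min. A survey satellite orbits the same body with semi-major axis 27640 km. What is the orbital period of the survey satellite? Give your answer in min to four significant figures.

T₂ ≈ 844.2 min

Kepler's third law: T² ∝ a³, so T₂ = T₁ (a₂/a₁)^(3/2).
a₂/a₁ = 4.342, (a₂/a₁)^(3/2) = 9.049.
T₂ = 93.29 × 9.049 = 844.2 min.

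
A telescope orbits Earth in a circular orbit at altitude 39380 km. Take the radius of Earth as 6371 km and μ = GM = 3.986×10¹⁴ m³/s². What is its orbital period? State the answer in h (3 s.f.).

r = 6371 + 39380 = 45751 km = 4.5751×10⁷ m.
Kepler's third law: T = 2π√(r³/μ) = 2π√((4.575×10⁷)³ / 3.986×10¹⁴).
r³/μ = 2.403×10⁸ s², so T = 2π × 1.550×10⁴ = 9.739×10⁴ s.
Converting: 9.739×10⁴ s ÷ 3600 = 27.05 h.

T ≈ 27.1 h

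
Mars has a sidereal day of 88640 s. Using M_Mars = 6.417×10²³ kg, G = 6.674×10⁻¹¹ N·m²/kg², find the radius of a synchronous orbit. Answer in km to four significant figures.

r_sync ≈ 20430 km

μ = GM = 6.674×10⁻¹¹ × 6.417×10²³ = 4.283×10¹³ m³/s².
A synchronous orbit has period T, so by Kepler's third law a = (μT²/4π²)^(1/3).
μT²/4π² = 4.283×10¹³ × (8.864×10⁴)² / 39.48 = 8.524×10²¹ m³.
a = 2.043×10⁷ m = 20427 km.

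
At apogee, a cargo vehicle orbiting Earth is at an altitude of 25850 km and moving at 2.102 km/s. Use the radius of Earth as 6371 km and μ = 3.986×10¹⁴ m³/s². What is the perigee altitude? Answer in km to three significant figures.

r_a = 6371 + 25850 = 32221 km = 3.222×10⁷ m.
Specific energy ε = v²/2 − μ/r = -1.016×10⁷ J/kg, so a = −μ/(2ε) = 1.961×10⁷ m.
The apsides satisfy r_p + r_a = 2a, so the perigee radius is 2a − r_a = 7.005×10⁶ m = 7005.1 km.
Perigee altitude = 7005.1 − 6371 = 634.06 km.

perigee altitude ≈ 634 km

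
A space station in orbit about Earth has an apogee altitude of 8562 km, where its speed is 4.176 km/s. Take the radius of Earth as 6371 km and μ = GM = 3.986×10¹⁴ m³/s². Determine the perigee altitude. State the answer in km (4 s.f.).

perigee altitude ≈ 873.6 km

r_a = 6371 + 8562 = 14933 km = 1.493×10⁷ m.
Specific energy ε = v²/2 − μ/r = -1.797×10⁷ J/kg, so a = −μ/(2ε) = 1.109×10⁷ m.
The apsides satisfy r_p + r_a = 2a, so the perigee radius is 2a − r_a = 7.245×10⁶ m = 7244.6 km.
Perigee altitude = 7244.6 − 6371 = 873.62 km.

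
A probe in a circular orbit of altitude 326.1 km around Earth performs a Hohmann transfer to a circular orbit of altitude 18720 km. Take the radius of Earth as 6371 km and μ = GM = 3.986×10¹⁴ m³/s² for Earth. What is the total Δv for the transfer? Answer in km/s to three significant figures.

r₁ = 6371 + 326.1 = 6697.1 km = 6.6971×10⁶ m.
r₂ = 6371 + 18720 = 25091 km = 2.5091×10⁷ m.
Transfer ellipse a_t = (r₁ + r₂)/2 = 1.589×10⁷ m.
At r₁: circular v_c1 = √(μ/r₁) = 7715 m/s; transfer-perigee v_p = √[μ(2/r₁ − 1/a_t)] = 9693 m/s.
Δv₁ = v_p − v_c1 = 1978 m/s.
At r₂: circular v_c2 = √(μ/r₂) = 3986 m/s; transfer-apogee v_a = √[μ(2/r₂ − 1/a_t)] = 2587 m/s.
Δv₂ = v_c2 − v_a = 1399 m/s.
Total Δv = Δv₁ + Δv₂ = 3377 m/s = 3.377 km/s.

Δv_total ≈ 3.38 km/s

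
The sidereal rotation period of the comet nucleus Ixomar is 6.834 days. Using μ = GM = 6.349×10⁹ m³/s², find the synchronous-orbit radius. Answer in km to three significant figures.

r_sync ≈ 3830 km

T = 6.834 days = 5.905×10⁵ s.
A synchronous orbit has period T, so by Kepler's third law a = (μT²/4π²)^(1/3).
μT²/4π² = 6.349×10⁹ × (5.905×10⁵)² / 39.48 = 5.607×10¹⁹ m³.
a = 3.827×10⁶ m = 3827.4 km.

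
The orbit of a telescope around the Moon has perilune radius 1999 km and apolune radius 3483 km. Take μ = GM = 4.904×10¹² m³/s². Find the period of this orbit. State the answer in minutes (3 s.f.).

Semi-major axis a = (r_p + r_a)/2 = (1999.0 + 3483.0)/2 = 2741.0 km = 2.741×10⁶ m.
By Kepler's third law T = 2π√(a³/μ) = 2π × 2.049×10³ = 1.288×10⁴ s.
= 214.6 minutes.

T ≈ 215 minutes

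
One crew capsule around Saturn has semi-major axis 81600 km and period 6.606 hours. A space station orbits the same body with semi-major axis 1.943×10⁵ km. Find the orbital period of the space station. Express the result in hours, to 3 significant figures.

Kepler's third law: T² ∝ a³, so T₂ = T₁ (a₂/a₁)^(3/2).
a₂/a₁ = 2.381, (a₂/a₁)^(3/2) = 3.674.
T₂ = 6.606 × 3.674 = 24.27 hours.

T₂ ≈ 24.3 hours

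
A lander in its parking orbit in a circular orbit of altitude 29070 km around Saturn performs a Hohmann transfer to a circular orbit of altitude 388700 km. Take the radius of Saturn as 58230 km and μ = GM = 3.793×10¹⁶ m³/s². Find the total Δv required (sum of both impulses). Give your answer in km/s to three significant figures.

Δv_total ≈ 10.1 km/s

r₁ = 58230 + 29070 = 87300 km = 8.7300×10⁷ m.
r₂ = 58230 + 388700 = 446930 km = 4.4693×10⁸ m.
Transfer ellipse a_t = (r₁ + r₂)/2 = 2.671×10⁸ m.
At r₁: circular v_c1 = √(μ/r₁) = 20840 m/s; transfer-perikrone v_p = √[μ(2/r₁ − 1/a_t)] = 26960 m/s.
Δv₁ = v_p − v_c1 = 6118 m/s.
At r₂: circular v_c2 = √(μ/r₂) = 9212 m/s; transfer-apokrone v_a = √[μ(2/r₂ − 1/a_t)] = 5267 m/s.
Δv₂ = v_c2 − v_a = 3946 m/s.
Total Δv = Δv₁ + Δv₂ = 10060 m/s = 10.06 km/s.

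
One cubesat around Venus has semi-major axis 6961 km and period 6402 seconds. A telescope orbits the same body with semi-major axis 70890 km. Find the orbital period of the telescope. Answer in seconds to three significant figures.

Kepler's third law: T² ∝ a³, so T₂ = T₁ (a₂/a₁)^(3/2).
a₂/a₁ = 10.18, (a₂/a₁)^(3/2) = 32.50.
T₂ = 6402 × 32.50 = 2.081×10⁵ seconds.

T₂ ≈ 2.08×10⁵ seconds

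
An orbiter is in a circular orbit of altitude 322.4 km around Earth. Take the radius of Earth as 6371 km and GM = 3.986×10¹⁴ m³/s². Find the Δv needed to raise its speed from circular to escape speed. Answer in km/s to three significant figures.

r = 6371 + 322.4 = 6693.4 km = 6.6934×10⁶ m.
Circular speed v_c = √(μ/r) = 7717 m/s.
Escape speed v_esc = √(2μ/r) = √2 × v_c = 10910 m/s.
Δv = v_esc − v_c = 3196 m/s = 3.196 km/s.

Δv ≈ 3.20 km/s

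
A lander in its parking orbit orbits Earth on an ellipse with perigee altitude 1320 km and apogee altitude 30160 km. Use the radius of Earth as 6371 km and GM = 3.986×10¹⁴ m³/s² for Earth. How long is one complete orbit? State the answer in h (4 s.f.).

T ≈ 9.089 h

r_p = 6371 + 1320 = 7691.0 km = 7.6910×10⁶ m.
r_a = 6371 + 30160 = 36531 km = 3.6531×10⁷ m.
Semi-major axis a = (r_p + r_a)/2 = (7691.0 + 36531)/2 = 22111 km = 2.211×10⁷ m.
By Kepler's third law T = 2π√(a³/μ) = 2π × 5.208×10³ = 3.272×10⁴ s.
= 9.089 h.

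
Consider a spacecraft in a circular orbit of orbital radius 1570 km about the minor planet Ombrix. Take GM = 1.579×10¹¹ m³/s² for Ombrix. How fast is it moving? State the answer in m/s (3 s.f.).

r = 1570 km = 1.570×10⁶ m.
For a circular orbit v = √(μ/r) = √(1.579×10¹¹ / 1.570×10⁶) = √(1.006×10⁵) = 317.1 m/s.

v ≈ 317 m/s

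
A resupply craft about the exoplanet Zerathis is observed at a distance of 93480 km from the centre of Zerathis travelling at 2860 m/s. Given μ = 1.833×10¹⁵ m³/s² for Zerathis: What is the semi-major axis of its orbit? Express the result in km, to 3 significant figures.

a ≈ 59100 km

r = 9.348×10⁷ m.
Specific orbital energy ε = v²/2 − μ/r = (2860)²/2 − 1.833×10¹⁵/9.348×10⁷ = -1.552×10⁷ J/kg.
Since ε = −μ/(2a), a = −μ/(2ε) = 5.906×10⁷ m = 59058 km.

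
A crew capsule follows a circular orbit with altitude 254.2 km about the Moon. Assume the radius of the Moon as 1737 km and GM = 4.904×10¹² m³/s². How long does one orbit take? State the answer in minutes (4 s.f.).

T ≈ 132.9 minutes

r = 1737 + 254.2 = 1991.2 km = 1.9912×10⁶ m.
Kepler's third law: T = 2π√(r³/μ) = 2π√((1.991×10⁶)³ / 4.904×10¹²).
r³/μ = 1.610×10⁶ s², so T = 2π × 1.269×10³ = 7.972×10³ s.
Converting: 7.972×10³ s ÷ 60.00 = 132.9 minutes.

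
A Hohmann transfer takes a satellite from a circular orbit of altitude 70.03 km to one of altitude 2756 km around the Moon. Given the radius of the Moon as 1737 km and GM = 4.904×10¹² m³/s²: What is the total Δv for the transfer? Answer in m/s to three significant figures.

r₁ = 1737 + 70.03 = 1807.0 km = 1.8070×10⁶ m.
r₂ = 1737 + 2756 = 4493.0 km = 4.4930×10⁶ m.
Transfer ellipse a_t = (r₁ + r₂)/2 = 3.150×10⁶ m.
At r₁: circular v_c1 = √(μ/r₁) = 1647 m/s; transfer-perilune v_p = √[μ(2/r₁ − 1/a_t)] = 1967 m/s.
Δv₁ = v_p − v_c1 = 320.1 m/s.
At r₂: circular v_c2 = √(μ/r₂) = 1045 m/s; transfer-apolune v_a = √[μ(2/r₂ − 1/a_t)] = 791.3 m/s.
Δv₂ = v_c2 − v_a = 253.5 m/s.
Total Δv = Δv₁ + Δv₂ = 573.5 m/s.

Δv_total ≈ 574 m/s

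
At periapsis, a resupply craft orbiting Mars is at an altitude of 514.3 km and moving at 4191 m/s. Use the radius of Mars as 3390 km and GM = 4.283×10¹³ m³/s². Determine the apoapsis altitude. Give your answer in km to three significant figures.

r_p = 3390 + 514.3 = 3904.3 km = 3.904×10⁶ m.
Specific energy ε = v²/2 − μ/r = -2.188×10⁶ J/kg, so a = −μ/(2ε) = 9.789×10⁶ m.
The apsides satisfy r_p + r_a = 2a, so the apoapsis radius is 2a − r_p = 1.567×10⁷ m = 15673 km.
Apoapsis altitude = 15673 − 3390 = 12283 km.

apoapsis altitude ≈ 12300 km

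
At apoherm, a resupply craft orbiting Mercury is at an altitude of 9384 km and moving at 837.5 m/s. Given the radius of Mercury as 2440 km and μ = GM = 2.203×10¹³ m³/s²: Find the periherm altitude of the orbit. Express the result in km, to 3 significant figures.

r_a = 2440 + 9384 = 11824 km = 1.182×10⁷ m.
Specific energy ε = v²/2 − μ/r = -1.512×10⁶ J/kg, so a = −μ/(2ε) = 7.283×10⁶ m.
The apsides satisfy r_p + r_a = 2a, so the periherm radius is 2a − r_a = 2.742×10⁶ m = 2741.7 km.
Periherm altitude = 2741.7 − 2440 = 301.71 km.

periherm altitude ≈ 302 km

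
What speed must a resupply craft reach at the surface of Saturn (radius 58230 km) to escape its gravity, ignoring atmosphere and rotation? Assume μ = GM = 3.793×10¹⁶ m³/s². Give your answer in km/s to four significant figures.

v_esc ≈ 36.09 km/s

r = R = 5.823×10⁷ m.
Escape speed v_esc = √(2μ/r) = √(2 × 3.793×10¹⁶ / 5.823×10⁷) = √(1.303×10⁹) = 36090 m/s.
= 36.09 km/s.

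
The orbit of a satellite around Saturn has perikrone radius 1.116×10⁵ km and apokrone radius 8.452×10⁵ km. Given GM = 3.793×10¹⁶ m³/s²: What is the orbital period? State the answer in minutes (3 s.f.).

Semi-major axis a = (r_p + r_a)/2 = (1.1160×10⁵ + 8.4520×10⁵)/2 = 4.7840×10⁵ km = 4.784×10⁸ m.
By Kepler's third law T = 2π√(a³/μ) = 2π × 5.373×10⁴ = 3.376×10⁵ s.
= 5626 minutes.

T ≈ 5630 minutes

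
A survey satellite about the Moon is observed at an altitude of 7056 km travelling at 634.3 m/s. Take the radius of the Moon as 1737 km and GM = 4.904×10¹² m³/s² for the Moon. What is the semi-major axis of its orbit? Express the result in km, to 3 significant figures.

r = 1737 + 7056 = 8793.0 km = 8.793×10⁶ m.
Specific orbital energy ε = v²/2 − μ/r = (634.3)²/2 − 4.904×10¹²/8.793×10⁶ = -3.565×10⁵ J/kg.
Since ε = −μ/(2a), a = −μ/(2ε) = 6.877×10⁶ m = 6877.1 km.

a ≈ 6880 km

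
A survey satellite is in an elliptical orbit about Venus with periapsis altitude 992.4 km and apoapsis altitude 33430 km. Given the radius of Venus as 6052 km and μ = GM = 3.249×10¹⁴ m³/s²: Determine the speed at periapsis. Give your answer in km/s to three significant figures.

v ≈ 8.85 km/s

r_p = 6052 + 992.4 = 7044.4 km = 7.0444×10⁶ m.
r_a = 6052 + 33430 = 39482 km = 3.9482×10⁷ m.
Semi-major axis a = (r_p + r_a)/2 = 23263 km = 2.326×10⁷ m.
Vis-viva: v² = μ(2/r − 1/a) = 3.249×10¹⁴ × (2.839×10⁻⁷ − 4.299×10⁻⁸) = 7.828×10⁷ m²/s².
v = 8847 m/s = 8.847 km/s.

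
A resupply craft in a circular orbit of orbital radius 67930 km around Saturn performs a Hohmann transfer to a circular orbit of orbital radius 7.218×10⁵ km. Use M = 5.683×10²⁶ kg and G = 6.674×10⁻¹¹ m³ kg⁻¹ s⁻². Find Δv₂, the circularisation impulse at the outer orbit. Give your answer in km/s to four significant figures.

Δv ≈ 4.242 km/s

μ = GM = 6.674×10⁻¹¹ × 5.683×10²⁶ = 3.793×10¹⁶ m³/s².
r₁ = 67930 km = 6.793×10⁷ m.
r₂ = 7.218×10⁵ km = 7.218×10⁸ m.
Transfer ellipse a_t = (r₁ + r₂)/2 = 3.949×10⁸ m.
At r₁: circular v_c1 = √(μ/r₁) = 23630 m/s; transfer-perikrone v_p = √[μ(2/r₁ − 1/a_t)] = 31950 m/s.
At r₂: circular v_c2 = √(μ/r₂) = 7249 m/s; transfer-apokrone v_a = √[μ(2/r₂ − 1/a_t)] = 3007 m/s.
Δv₂ = v_c2 − v_a = 4242 m/s.
= 4.242 km/s.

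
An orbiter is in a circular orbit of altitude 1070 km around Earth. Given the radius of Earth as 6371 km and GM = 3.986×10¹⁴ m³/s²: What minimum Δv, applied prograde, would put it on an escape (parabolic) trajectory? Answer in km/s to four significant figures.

r = 6371 + 1070 = 7441.0 km = 7.4410×10⁶ m.
Circular speed v_c = √(μ/r) = 7319 m/s.
Escape speed v_esc = √(2μ/r) = √2 × v_c = 10350 m/s.
Δv = v_esc − v_c = 3032 m/s = 3.032 km/s.

Δv ≈ 3.032 km/s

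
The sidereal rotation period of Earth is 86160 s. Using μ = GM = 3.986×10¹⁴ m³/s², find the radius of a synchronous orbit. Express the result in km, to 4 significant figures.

r_sync ≈ 42160 km

A synchronous orbit has period T, so by Kepler's third law a = (μT²/4π²)^(1/3).
μT²/4π² = 3.986×10¹⁴ × (8.616×10⁴)² / 39.48 = 7.495×10²² m³.
a = 4.216×10⁷ m = 42163 km.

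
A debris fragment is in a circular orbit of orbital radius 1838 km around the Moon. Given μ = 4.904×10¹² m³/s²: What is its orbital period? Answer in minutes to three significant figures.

r = 1838 km = 1.838×10⁶ m.
Kepler's third law: T = 2π√(r³/μ) = 2π√((1.838×10⁶)³ / 4.904×10¹²).
r³/μ = 1.266×10⁶ s², so T = 2π × 1.125×10³ = 7.070×10³ s.
Converting: 7.070×10³ s ÷ 60.00 = 117.8 minutes.

T ≈ 118 minutes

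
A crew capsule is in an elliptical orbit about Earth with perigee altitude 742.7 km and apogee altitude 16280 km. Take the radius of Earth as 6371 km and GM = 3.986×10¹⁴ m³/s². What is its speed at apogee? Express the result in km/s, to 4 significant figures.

r_p = 6371 + 742.7 = 7113.7 km = 7.1137×10⁶ m.
r_a = 6371 + 16280 = 22651 km = 2.2651×10⁷ m.
Semi-major axis a = (r_p + r_a)/2 = 14882 km = 1.488×10⁷ m.
Vis-viva: v² = μ(2/r − 1/a) = 3.986×10¹⁴ × (8.830×10⁻⁸ − 6.719×10⁻⁸) = 8.412×10⁶ m²/s².
v = 2900 m/s = 2.900 km/s.

v ≈ 2.900 km/s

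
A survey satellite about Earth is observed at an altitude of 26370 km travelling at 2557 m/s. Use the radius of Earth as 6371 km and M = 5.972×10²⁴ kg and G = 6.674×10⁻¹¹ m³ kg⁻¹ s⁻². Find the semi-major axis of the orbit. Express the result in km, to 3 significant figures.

μ = GM = 6.674×10⁻¹¹ × 5.972×10²⁴ = 3.986×10¹⁴ m³/s².
r = 6371 + 26370 = 32741 km = 3.274×10⁷ m.
Specific orbital energy ε = v²/2 − μ/r = (2557)²/2 − 3.986×10¹⁴/3.274×10⁷ = -8.904×10⁶ J/kg.
Since ε = −μ/(2a), a = −μ/(2ε) = 2.238×10⁷ m = 22381 km.

a ≈ 22400 km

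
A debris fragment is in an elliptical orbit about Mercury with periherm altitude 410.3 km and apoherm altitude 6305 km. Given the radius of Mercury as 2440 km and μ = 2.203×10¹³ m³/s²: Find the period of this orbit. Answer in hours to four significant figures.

r_p = 2440 + 410.3 = 2850.3 km = 2.8503×10⁶ m.
r_a = 2440 + 6305 = 8745.0 km = 8.7450×10⁶ m.
Semi-major axis a = (r_p + r_a)/2 = (2850.3 + 8745.0)/2 = 5797.6 km = 5.798×10⁶ m.
By Kepler's third law T = 2π√(a³/μ) = 2π × 2.974×10³ = 1.869×10⁴ s.
= 5.191 hours.

T ≈ 5.191 hours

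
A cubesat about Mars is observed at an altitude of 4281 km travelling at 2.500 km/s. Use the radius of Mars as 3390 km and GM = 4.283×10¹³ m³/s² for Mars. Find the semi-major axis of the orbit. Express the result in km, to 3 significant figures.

r = 3390 + 4281 = 7671.0 km = 7.671×10⁶ m.
Specific orbital energy ε = v²/2 − μ/r = (2500)²/2 − 4.283×10¹³/7.671×10⁶ = -2.458×10⁶ J/kg.
Since ε = −μ/(2a), a = −μ/(2ε) = 8.711×10⁶ m = 8711.1 km.

a ≈ 8710 km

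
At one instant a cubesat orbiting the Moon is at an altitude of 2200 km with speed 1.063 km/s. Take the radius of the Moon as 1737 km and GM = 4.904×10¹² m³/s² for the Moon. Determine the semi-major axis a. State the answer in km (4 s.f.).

r = 1737 + 2200 = 3937.0 km = 3.937×10⁶ m.
Vis-viva rearranged: 1/a = 2/r − v²/μ = 5.080×10⁻⁷ − 2.304×10⁻⁷ = 2.776×10⁻⁷ m⁻¹.
a = 3.603×10⁶ m = 3602.5 km.

a ≈ 3603 km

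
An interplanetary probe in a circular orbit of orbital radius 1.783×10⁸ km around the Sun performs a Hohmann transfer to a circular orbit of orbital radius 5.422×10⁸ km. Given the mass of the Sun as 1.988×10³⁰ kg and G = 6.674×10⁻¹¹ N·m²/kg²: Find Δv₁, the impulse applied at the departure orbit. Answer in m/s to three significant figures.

μ = GM = 6.674×10⁻¹¹ × 1.988×10³⁰ = 1.327×10²⁰ m³/s².
r₁ = 1.783×10⁸ km = 1.783×10¹¹ m.
r₂ = 5.422×10⁸ km = 5.422×10¹¹ m.
Transfer ellipse a_t = (r₁ + r₂)/2 = 3.602×10¹¹ m.
At r₁: circular v_c1 = √(μ/r₁) = 27280 m/s; transfer-perihelion v_p = √[μ(2/r₁ − 1/a_t)] = 33470 m/s.
Δv₁ = v_p − v_c1 = 6187 m/s.

Δv ≈ 6190 m/s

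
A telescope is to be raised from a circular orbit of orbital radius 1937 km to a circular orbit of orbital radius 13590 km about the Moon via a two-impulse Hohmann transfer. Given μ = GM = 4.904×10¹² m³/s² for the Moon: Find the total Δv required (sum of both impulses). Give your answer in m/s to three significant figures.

r₁ = 1937 km = 1.937×10⁶ m.
r₂ = 13590 km = 1.359×10⁷ m.
Transfer ellipse a_t = (r₁ + r₂)/2 = 7.764×10⁶ m.
At r₁: circular v_c1 = √(μ/r₁) = 1591 m/s; transfer-perilune v_p = √[μ(2/r₁ − 1/a_t)] = 2105 m/s.
Δv₁ = v_p − v_c1 = 514.0 m/s.
At r₂: circular v_c2 = √(μ/r₂) = 600.7 m/s; transfer-apolune v_a = √[μ(2/r₂ − 1/a_t)] = 300.1 m/s.
Δv₂ = v_c2 − v_a = 300.7 m/s.
Total Δv = Δv₁ + Δv₂ = 814.7 m/s.

Δv_total ≈ 815 m/s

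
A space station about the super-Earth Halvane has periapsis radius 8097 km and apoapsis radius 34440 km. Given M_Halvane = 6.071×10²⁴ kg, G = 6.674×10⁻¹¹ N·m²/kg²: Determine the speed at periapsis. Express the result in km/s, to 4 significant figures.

v ≈ 9.002 km/s

μ = GM = 6.674×10⁻¹¹ × 6.071×10²⁴ = 4.052×10¹⁴ m³/s².
Semi-major axis a = (r_p + r_a)/2 = 21268 km = 2.127×10⁷ m.
Vis-viva: v² = μ(2/r − 1/a) = 4.052×10¹⁴ × (2.470×10⁻⁷ − 4.702×10⁻⁸) = 8.103×10⁷ m²/s².
v = 9002 m/s = 9.002 km/s.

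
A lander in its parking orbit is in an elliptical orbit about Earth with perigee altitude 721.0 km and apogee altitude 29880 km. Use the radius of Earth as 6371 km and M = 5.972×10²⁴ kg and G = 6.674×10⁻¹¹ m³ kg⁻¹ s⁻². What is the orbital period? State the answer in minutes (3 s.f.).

μ = GM = 6.674×10⁻¹¹ × 5.972×10²⁴ = 3.986×10¹⁴ m³/s².
r_p = 6371 + 721.0 = 7092.0 km = 7.0920×10⁶ m.
r_a = 6371 + 29880 = 36251 km = 3.6251×10⁷ m.
Semi-major axis a = (r_p + r_a)/2 = (7092.0 + 36251)/2 = 21672 km = 2.167×10⁷ m.
By Kepler's third law T = 2π√(a³/μ) = 2π × 5.053×10³ = 3.175×10⁴ s.
= 529.2 minutes.

T ≈ 529 minutes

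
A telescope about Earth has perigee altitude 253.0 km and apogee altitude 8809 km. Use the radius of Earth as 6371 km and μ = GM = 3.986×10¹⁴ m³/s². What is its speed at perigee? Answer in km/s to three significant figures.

r_p = 6371 + 253.0 = 6624.0 km = 6.6240×10⁶ m.
r_a = 6371 + 8809 = 15180 km = 1.5180×10⁷ m.
Semi-major axis a = (r_p + r_a)/2 = 10902 km = 1.090×10⁷ m.
Vis-viva: v² = μ(2/r − 1/a) = 3.986×10¹⁴ × (3.019×10⁻⁷ − 9.173×10⁻⁸) = 8.379×10⁷ m²/s².
v = 9154 m/s = 9.154 km/s.

v ≈ 9.15 km/s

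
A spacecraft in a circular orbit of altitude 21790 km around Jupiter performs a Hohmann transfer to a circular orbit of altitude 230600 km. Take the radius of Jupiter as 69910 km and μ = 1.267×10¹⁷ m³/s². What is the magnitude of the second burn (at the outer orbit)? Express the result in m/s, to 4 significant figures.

Δv ≈ 6492 m/s

r₁ = 69910 + 21790 = 91700 km = 9.1700×10⁷ m.
r₂ = 69910 + 230600 = 300510 km = 3.0051×10⁸ m.
Transfer ellipse a_t = (r₁ + r₂)/2 = 1.961×10⁸ m.
At r₁: circular v_c1 = √(μ/r₁) = 37170 m/s; transfer-perijove v_p = √[μ(2/r₁ − 1/a_t)] = 46010 m/s.
At r₂: circular v_c2 = √(μ/r₂) = 20530 m/s; transfer-apojove v_a = √[μ(2/r₂ − 1/a_t)] = 14040 m/s.
Δv₂ = v_c2 − v_a = 6492 m/s.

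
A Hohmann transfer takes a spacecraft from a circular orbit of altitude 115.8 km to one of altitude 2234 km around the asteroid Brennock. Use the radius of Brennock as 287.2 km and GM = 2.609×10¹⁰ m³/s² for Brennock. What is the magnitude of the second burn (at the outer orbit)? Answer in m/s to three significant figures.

Δv ≈ 48.3 m/s

r₁ = 287.2 + 115.8 = 403.00 km = 4.0300×10⁵ m.
r₂ = 287.2 + 2234 = 2521.2 km = 2.5212×10⁶ m.
Transfer ellipse a_t = (r₁ + r₂)/2 = 1.462×10⁶ m.
At r₁: circular v_c1 = √(μ/r₁) = 254.4 m/s; transfer-periapsis v_p = √[μ(2/r₁ − 1/a_t)] = 334.1 m/s.
At r₂: circular v_c2 = √(μ/r₂) = 101.7 m/s; transfer-apoapsis v_a = √[μ(2/r₂ − 1/a_t)] = 53.41 m/s.
Δv₂ = v_c2 − v_a = 48.32 m/s.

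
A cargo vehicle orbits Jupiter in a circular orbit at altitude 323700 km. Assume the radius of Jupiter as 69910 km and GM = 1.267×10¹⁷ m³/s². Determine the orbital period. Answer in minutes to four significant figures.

T ≈ 2297 minutes

r = 69910 + 323700 = 393610 km = 3.9361×10⁸ m.
Kepler's third law: T = 2π√(r³/μ) = 2π√((3.936×10⁸)³ / 1.267×10¹⁷).
r³/μ = 4.813×10⁸ s², so T = 2π × 2.194×10⁴ = 1.378×10⁵ s.
Converting: 1.378×10⁵ s ÷ 60.00 = 2297 minutes.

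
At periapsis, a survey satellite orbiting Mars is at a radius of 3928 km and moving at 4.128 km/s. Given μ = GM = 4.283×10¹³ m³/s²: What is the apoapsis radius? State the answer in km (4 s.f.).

r_p = 3.928×10⁶ m.
Specific energy ε = v²/2 − μ/r = -2.384×10⁶ J/kg, so a = −μ/(2ε) = 8.984×10⁶ m.
The apsides satisfy r_p + r_a = 2a, so the apoapsis radius is 2a − r_p = 1.404×10⁷ m = 14041 km.

apoapsis radius ≈ 14040 km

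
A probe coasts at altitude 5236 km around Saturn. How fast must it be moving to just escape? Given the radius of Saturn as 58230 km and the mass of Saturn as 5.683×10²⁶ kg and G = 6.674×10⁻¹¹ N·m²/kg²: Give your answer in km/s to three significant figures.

v_esc ≈ 34.6 km/s

μ = GM = 6.674×10⁻¹¹ × 5.683×10²⁶ = 3.793×10¹⁶ m³/s².
r = 58230 + 5236 = 63466 km = 6.3466×10⁷ m.
Escape speed v_esc = √(2μ/r) = √(2 × 3.793×10¹⁶ / 6.347×10⁷) = √(1.195×10⁹) = 34570 m/s.
= 34.57 km/s.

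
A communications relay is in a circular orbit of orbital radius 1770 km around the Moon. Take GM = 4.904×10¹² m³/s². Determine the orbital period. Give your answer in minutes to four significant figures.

T ≈ 111.4 minutes

r = 1770 km = 1.770×10⁶ m.
Kepler's third law: T = 2π√(r³/μ) = 2π√((1.770×10⁶)³ / 4.904×10¹²).
r³/μ = 1.131×10⁶ s², so T = 2π × 1.063×10³ = 6.681×10³ s.
Converting: 6.681×10³ s ÷ 60.00 = 111.4 minutes.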